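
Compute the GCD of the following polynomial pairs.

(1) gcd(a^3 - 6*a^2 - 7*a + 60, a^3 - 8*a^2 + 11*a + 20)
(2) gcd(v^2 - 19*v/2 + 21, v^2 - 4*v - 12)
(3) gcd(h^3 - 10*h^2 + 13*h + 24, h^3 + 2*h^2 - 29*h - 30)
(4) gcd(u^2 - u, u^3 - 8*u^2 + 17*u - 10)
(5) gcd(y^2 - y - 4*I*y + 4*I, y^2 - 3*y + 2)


(1) = gcd((a - 5)*(a - 4)*(a + 3), (a - 5)*(a - 4)*(a + 1)) = a^2 - 9*a + 20
(2) = v - 6
(3) = gcd((h - 8)*(h - 3)*(h + 1), (h - 5)*(h + 1)*(h + 6)) = h + 1
(4) = u - 1
(5) = y - 1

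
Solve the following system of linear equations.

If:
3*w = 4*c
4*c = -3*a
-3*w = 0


Then:
a = 0
c = 0
w = 0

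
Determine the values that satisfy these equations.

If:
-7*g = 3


Then:
g = -3/7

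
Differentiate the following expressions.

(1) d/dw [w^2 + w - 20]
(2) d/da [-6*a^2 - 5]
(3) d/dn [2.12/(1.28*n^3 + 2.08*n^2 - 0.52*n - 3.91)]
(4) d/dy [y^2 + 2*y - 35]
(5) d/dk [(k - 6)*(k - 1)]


(1) = 2*w + 1
(2) = -12*a
(3) = (-8.1408*n^2 - 8.8192*n + 1.1024)/(1.28*n^3 + 2.08*n^2 - 0.52*n - 3.91)^2
(4) = 2*y + 2
(5) = 2*k - 7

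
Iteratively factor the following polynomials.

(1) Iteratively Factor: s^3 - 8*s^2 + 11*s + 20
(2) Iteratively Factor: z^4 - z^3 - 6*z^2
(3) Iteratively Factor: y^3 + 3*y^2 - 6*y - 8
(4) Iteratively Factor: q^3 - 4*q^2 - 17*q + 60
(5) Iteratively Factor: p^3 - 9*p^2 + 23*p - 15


(1) = (s - 4)*(s^2 - 4*s - 5) = (s - 5)*(s - 4)*(s + 1)
(2) = (z - 3)*(z^3 + 2*z^2) = z*(z - 3)*(z^2 + 2*z) = z*(z - 3)*(z + 2)*(z)
(3) = (y + 4)*(y^2 - y - 2) = (y + 1)*(y + 4)*(y - 2)
(4) = (q - 3)*(q^2 - q - 20) = (q - 5)*(q - 3)*(q + 4)
(5) = (p - 3)*(p^2 - 6*p + 5) = (p - 3)*(p - 1)*(p - 5)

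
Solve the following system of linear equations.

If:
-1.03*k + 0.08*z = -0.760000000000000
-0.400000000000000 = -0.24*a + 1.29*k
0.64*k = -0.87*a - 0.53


Then:
a = -0.34
k = -0.37
z = -14.30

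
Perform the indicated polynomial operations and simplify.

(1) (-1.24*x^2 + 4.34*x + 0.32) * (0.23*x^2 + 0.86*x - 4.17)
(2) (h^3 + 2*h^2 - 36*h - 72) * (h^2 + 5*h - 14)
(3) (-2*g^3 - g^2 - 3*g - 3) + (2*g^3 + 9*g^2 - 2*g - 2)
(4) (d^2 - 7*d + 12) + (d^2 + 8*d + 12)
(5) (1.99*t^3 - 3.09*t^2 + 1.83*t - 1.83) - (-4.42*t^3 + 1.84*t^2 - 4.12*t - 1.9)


(1) = -0.2852*x^4 - 0.0682*x^3 + 8.9768*x^2 - 17.8226*x - 1.3344
(2) = h^5 + 7*h^4 - 40*h^3 - 280*h^2 + 144*h + 1008
(3) = 8*g^2 - 5*g - 5
(4) = 2*d^2 + d + 24
(5) = 6.41*t^3 - 4.93*t^2 + 5.95*t + 0.07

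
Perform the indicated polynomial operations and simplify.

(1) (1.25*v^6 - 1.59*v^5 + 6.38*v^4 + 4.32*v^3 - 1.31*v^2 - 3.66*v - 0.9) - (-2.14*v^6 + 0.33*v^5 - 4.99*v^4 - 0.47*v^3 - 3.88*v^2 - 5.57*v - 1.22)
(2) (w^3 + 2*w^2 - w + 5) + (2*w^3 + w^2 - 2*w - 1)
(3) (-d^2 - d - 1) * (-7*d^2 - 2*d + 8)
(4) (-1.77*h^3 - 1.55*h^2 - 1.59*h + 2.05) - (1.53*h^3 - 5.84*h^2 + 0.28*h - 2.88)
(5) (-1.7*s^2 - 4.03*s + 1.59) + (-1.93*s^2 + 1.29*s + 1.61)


(1) = 3.39*v^6 - 1.92*v^5 + 11.37*v^4 + 4.79*v^3 + 2.57*v^2 + 1.91*v + 0.32
(2) = 3*w^3 + 3*w^2 - 3*w + 4
(3) = 7*d^4 + 9*d^3 + d^2 - 6*d - 8
(4) = -3.3*h^3 + 4.29*h^2 - 1.87*h + 4.93
(5) = -3.63*s^2 - 2.74*s + 3.2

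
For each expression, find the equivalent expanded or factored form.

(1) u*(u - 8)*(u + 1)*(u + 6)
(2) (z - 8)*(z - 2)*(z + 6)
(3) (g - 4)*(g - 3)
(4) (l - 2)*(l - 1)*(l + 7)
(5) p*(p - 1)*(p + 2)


(1) = u^4 - u^3 - 50*u^2 - 48*u
(2) = z^3 - 4*z^2 - 44*z + 96
(3) = g^2 - 7*g + 12
(4) = l^3 + 4*l^2 - 19*l + 14
(5) = p^3 + p^2 - 2*p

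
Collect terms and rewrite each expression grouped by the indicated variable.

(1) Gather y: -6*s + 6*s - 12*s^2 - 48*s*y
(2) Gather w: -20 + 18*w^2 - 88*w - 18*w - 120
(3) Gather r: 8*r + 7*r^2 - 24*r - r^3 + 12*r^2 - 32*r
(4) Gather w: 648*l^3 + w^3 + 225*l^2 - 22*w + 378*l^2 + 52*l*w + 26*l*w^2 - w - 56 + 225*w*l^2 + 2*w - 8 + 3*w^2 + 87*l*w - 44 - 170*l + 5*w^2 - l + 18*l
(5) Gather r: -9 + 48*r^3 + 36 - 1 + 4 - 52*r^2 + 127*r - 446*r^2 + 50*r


(1) = -12*s^2 - 48*s*y
(2) = 18*w^2 - 106*w - 140
(3) = -r^3 + 19*r^2 - 48*r
(4) = 648*l^3 + 603*l^2 - 153*l + w^3 + w^2*(26*l + 8) + w*(225*l^2 + 139*l - 21) - 108
(5) = 48*r^3 - 498*r^2 + 177*r + 30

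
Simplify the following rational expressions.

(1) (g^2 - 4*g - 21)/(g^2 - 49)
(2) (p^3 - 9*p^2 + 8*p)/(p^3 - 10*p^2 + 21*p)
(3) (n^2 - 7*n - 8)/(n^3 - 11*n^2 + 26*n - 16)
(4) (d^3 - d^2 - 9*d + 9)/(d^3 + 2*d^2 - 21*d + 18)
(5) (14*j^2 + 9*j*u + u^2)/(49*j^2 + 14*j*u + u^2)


(1) = (g + 3)/(g + 7)
(2) = (p^2 - 9*p + 8)/(p^2 - 10*p + 21)
(3) = (n + 1)/(n^2 - 3*n + 2)
(4) = (d + 3)/(d + 6)
(5) = (2*j + u)/(7*j + u)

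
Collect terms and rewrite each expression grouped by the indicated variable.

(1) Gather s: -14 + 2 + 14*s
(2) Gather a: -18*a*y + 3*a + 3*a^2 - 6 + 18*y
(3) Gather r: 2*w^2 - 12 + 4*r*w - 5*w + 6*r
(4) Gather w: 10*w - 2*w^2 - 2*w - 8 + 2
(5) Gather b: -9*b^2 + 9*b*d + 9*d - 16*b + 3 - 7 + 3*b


(1) = 14*s - 12
(2) = 3*a^2 + a*(3 - 18*y) + 18*y - 6
(3) = r*(4*w + 6) + 2*w^2 - 5*w - 12
(4) = -2*w^2 + 8*w - 6
(5) = -9*b^2 + b*(9*d - 13) + 9*d - 4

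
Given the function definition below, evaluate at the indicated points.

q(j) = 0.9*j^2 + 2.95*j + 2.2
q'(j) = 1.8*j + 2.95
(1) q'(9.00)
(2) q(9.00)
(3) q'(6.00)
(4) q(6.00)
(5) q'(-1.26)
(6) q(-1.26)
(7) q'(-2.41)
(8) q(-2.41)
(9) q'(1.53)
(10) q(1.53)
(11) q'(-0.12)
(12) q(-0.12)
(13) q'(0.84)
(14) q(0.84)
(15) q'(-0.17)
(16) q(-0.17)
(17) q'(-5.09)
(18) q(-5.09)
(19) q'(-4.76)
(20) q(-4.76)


(1) = 19.15
(2) = 101.65
(3) = 13.75
(4) = 52.30
(5) = 0.68
(6) = -0.09
(7) = -1.39
(8) = 0.32
(9) = 5.70
(10) = 8.82
(11) = 2.73
(12) = 1.86
(13) = 4.46
(14) = 5.31
(15) = 2.64
(16) = 1.72
(17) = -6.21
(18) = 10.50
(19) = -5.62
(20) = 8.55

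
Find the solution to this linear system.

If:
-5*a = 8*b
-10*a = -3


Then:
a = 3/10
b = -3/16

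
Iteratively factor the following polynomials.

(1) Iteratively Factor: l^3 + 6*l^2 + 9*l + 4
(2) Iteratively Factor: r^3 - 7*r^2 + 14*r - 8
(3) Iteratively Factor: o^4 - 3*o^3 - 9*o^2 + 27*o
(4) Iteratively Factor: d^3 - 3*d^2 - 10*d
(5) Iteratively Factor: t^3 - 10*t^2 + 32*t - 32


(1) = (l + 1)*(l^2 + 5*l + 4) = (l + 1)^2*(l + 4)
(2) = (r - 2)*(r^2 - 5*r + 4) = (r - 2)*(r - 1)*(r - 4)
(3) = (o + 3)*(o^3 - 6*o^2 + 9*o) = o*(o + 3)*(o^2 - 6*o + 9) = o*(o - 3)*(o + 3)*(o - 3)
(4) = (d)*(d^2 - 3*d - 10) = d*(d - 5)*(d + 2)
(5) = (t - 4)*(t^2 - 6*t + 8) = (t - 4)*(t - 2)*(t - 4)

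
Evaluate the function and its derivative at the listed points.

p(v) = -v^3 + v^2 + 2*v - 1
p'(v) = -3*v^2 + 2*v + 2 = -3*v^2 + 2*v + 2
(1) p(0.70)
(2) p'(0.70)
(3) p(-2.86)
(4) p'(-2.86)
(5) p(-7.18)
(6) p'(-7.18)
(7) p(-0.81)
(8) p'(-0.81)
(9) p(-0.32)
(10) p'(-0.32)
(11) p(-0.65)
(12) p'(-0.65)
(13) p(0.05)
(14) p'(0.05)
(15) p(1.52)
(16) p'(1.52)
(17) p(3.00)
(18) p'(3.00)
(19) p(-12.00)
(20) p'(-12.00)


(1) = 0.55
(2) = 1.93
(3) = 24.85
(4) = -28.26
(5) = 406.34
(6) = -167.02
(7) = -1.43
(8) = -1.59
(9) = -1.50
(10) = 1.05
(11) = -1.60
(12) = -0.57
(13) = -0.90
(14) = 2.09
(15) = 0.84
(16) = -1.89
(17) = -13.00
(18) = -19.00
(19) = 1847.00
(20) = -454.00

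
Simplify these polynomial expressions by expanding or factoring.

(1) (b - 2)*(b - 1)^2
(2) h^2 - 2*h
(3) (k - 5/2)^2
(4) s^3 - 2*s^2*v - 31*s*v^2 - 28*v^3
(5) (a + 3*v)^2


(1) = b^3 - 4*b^2 + 5*b - 2
(2) = h*(h - 2)
(3) = k^2 - 5*k + 25/4
(4) = (s - 7*v)*(s + v)*(s + 4*v)
(5) = a^2 + 6*a*v + 9*v^2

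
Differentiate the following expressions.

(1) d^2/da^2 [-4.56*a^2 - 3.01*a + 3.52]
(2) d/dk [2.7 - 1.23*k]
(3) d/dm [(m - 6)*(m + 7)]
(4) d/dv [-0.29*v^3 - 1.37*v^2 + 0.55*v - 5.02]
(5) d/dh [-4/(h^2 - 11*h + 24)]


(1) = -9.12000000000000
(2) = -1.23000000000000
(3) = 2*m + 1
(4) = -0.87*v^2 - 2.74*v + 0.55
(5) = 4*(2*h - 11)/(h^2 - 11*h + 24)^2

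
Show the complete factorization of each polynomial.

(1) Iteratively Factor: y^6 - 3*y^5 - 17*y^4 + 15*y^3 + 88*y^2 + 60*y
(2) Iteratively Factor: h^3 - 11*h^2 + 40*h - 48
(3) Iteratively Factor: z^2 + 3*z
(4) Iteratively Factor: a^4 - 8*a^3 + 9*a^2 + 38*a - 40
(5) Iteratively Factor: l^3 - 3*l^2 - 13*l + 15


(1) = (y + 1)*(y^5 - 4*y^4 - 13*y^3 + 28*y^2 + 60*y) = (y + 1)*(y + 2)*(y^4 - 6*y^3 - y^2 + 30*y) = y*(y + 1)*(y + 2)*(y^3 - 6*y^2 - y + 30) = y*(y + 1)*(y + 2)^2*(y^2 - 8*y + 15) = y*(y - 5)*(y + 1)*(y + 2)^2*(y - 3)
(2) = (h - 4)*(h^2 - 7*h + 12) = (h - 4)*(h - 3)*(h - 4)
(3) = (z)*(z + 3)
(4) = (a - 5)*(a^3 - 3*a^2 - 6*a + 8) = (a - 5)*(a - 4)*(a^2 + a - 2) = (a - 5)*(a - 4)*(a - 1)*(a + 2)
(5) = (l + 3)*(l^2 - 6*l + 5) = (l - 5)*(l + 3)*(l - 1)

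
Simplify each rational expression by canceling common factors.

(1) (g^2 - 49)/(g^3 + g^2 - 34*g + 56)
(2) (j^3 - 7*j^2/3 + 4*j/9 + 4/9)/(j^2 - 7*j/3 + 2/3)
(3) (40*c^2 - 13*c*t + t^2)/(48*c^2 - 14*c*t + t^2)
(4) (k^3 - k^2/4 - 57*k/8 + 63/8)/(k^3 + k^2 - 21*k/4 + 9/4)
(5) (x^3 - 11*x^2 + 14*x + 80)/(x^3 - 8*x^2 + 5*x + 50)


(1) = (g - 7)/(g^2 - 6*g + 8)
(2) = (9*j^2 - 3*j - 2)/(9*j - 3)
(3) = (-5*c + t)/(-6*c + t)
(4) = (4*k - 7)/(4*k - 2)
(5) = (x - 8)/(x - 5)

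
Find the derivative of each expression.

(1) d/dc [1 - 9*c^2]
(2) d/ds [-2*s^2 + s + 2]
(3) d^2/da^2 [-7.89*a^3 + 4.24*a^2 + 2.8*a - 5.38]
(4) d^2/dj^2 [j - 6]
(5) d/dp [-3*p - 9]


(1) = -18*c
(2) = 1 - 4*s
(3) = 8.48 - 47.34*a
(4) = 0
(5) = -3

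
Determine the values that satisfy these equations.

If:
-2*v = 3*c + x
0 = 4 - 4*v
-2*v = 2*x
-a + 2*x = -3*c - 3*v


Then:
a = 0
c = -1/3
v = 1
x = -1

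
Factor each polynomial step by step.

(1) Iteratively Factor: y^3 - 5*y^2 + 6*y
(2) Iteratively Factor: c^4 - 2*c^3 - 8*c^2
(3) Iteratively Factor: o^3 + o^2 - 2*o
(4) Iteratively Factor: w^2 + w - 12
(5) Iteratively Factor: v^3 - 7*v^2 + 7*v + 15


(1) = (y - 3)*(y^2 - 2*y) = (y - 3)*(y - 2)*(y)
(2) = (c - 4)*(c^3 + 2*c^2) = (c - 4)*(c + 2)*(c^2) = c*(c - 4)*(c + 2)*(c)
(3) = (o - 1)*(o^2 + 2*o) = (o - 1)*(o + 2)*(o)
(4) = (w - 3)*(w + 4)
(5) = (v - 3)*(v^2 - 4*v - 5) = (v - 5)*(v - 3)*(v + 1)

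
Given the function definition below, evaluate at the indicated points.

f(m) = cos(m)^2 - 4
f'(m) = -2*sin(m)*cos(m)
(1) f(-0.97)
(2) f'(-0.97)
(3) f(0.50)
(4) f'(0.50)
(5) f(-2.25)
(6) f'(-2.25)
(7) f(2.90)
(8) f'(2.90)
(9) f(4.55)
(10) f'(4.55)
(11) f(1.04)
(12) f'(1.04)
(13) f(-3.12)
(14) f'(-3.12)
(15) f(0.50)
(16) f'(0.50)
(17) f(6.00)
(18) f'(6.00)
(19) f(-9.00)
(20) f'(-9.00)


(1) = -3.68
(2) = 0.93
(3) = -3.23
(4) = -0.84
(5) = -3.61
(6) = -0.98
(7) = -3.06
(8) = 0.46
(9) = -3.97
(10) = -0.32
(11) = -3.74
(12) = -0.87
(13) = -3.00
(14) = -0.04
(15) = -3.23
(16) = -0.84
(17) = -3.08
(18) = 0.54
(19) = -3.17
(20) = -0.75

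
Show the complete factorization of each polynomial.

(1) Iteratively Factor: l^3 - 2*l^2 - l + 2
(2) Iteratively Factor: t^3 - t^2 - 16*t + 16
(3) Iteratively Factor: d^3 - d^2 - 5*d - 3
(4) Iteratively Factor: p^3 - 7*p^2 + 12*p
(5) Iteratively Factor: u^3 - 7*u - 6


(1) = (l + 1)*(l^2 - 3*l + 2) = (l - 1)*(l + 1)*(l - 2)
(2) = (t - 1)*(t^2 - 16) = (t - 4)*(t - 1)*(t + 4)
(3) = (d + 1)*(d^2 - 2*d - 3) = (d - 3)*(d + 1)*(d + 1)
(4) = (p - 3)*(p^2 - 4*p) = (p - 4)*(p - 3)*(p)
(5) = (u - 3)*(u^2 + 3*u + 2) = (u - 3)*(u + 1)*(u + 2)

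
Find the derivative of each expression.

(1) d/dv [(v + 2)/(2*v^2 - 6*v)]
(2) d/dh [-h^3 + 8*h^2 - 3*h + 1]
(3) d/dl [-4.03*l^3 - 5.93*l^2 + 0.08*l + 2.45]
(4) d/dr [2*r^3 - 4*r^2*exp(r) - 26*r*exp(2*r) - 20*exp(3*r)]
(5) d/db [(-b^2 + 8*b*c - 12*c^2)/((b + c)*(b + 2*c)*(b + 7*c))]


(1) = (-v^2 - 4*v + 6)/(2*v^2*(v^2 - 6*v + 9))
(2) = -3*h^2 + 16*h - 3
(3) = -12.09*l^2 - 11.86*l + 0.08
(4) = -4*r^2*exp(r) + 6*r^2 - 52*r*exp(2*r) - 8*r*exp(r) - 60*exp(3*r) - 26*exp(2*r)
(5) = (b^4 - 16*b^3*c - 67*b^2*c^2 + 212*b*c^3 + 388*c^4)/(b^6 + 20*b^5*c + 146*b^4*c^2 + 488*b^3*c^3 + 809*b^2*c^4 + 644*b*c^5 + 196*c^6)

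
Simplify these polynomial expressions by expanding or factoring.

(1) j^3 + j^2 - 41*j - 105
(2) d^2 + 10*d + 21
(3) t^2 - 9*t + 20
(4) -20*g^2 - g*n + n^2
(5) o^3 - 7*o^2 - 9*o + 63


(1) = (j - 7)*(j + 3)*(j + 5)
(2) = (d + 3)*(d + 7)
(3) = (t - 5)*(t - 4)
(4) = (-5*g + n)*(4*g + n)
(5) = (o - 7)*(o - 3)*(o + 3)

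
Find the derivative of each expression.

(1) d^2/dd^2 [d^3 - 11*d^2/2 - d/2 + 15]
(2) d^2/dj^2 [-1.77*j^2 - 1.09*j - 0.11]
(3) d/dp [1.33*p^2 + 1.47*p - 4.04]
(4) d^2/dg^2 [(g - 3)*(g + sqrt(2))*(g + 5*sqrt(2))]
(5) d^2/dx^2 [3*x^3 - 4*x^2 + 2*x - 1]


(1) = 6*d - 11
(2) = -3.54000000000000
(3) = 2.66*p + 1.47
(4) = 6*g - 6 + 12*sqrt(2)
(5) = 18*x - 8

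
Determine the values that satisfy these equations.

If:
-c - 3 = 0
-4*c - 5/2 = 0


Then:
No Solution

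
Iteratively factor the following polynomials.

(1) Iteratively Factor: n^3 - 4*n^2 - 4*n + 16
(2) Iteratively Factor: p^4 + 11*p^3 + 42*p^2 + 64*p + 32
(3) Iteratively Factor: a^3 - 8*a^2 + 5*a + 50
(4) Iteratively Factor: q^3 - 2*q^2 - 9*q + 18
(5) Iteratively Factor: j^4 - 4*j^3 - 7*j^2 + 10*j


(1) = (n - 2)*(n^2 - 2*n - 8) = (n - 2)*(n + 2)*(n - 4)
(2) = (p + 2)*(p^3 + 9*p^2 + 24*p + 16) = (p + 2)*(p + 4)*(p^2 + 5*p + 4) = (p + 2)*(p + 4)^2*(p + 1)
(3) = (a - 5)*(a^2 - 3*a - 10) = (a - 5)^2*(a + 2)
(4) = (q - 3)*(q^2 + q - 6) = (q - 3)*(q + 3)*(q - 2)
(5) = (j + 2)*(j^3 - 6*j^2 + 5*j) = (j - 5)*(j + 2)*(j^2 - j) = (j - 5)*(j - 1)*(j + 2)*(j)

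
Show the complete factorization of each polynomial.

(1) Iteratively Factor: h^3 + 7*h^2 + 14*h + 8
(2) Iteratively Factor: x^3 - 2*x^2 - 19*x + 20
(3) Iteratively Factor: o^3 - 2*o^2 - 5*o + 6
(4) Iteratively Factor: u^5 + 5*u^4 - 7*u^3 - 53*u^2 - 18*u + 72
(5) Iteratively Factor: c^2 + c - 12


(1) = (h + 1)*(h^2 + 6*h + 8) = (h + 1)*(h + 4)*(h + 2)
(2) = (x - 5)*(x^2 + 3*x - 4) = (x - 5)*(x + 4)*(x - 1)
(3) = (o - 3)*(o^2 + o - 2) = (o - 3)*(o - 1)*(o + 2)
(4) = (u - 1)*(u^4 + 6*u^3 - u^2 - 54*u - 72) = (u - 1)*(u + 2)*(u^3 + 4*u^2 - 9*u - 36) = (u - 1)*(u + 2)*(u + 4)*(u^2 - 9) = (u - 1)*(u + 2)*(u + 3)*(u + 4)*(u - 3)
(5) = (c + 4)*(c - 3)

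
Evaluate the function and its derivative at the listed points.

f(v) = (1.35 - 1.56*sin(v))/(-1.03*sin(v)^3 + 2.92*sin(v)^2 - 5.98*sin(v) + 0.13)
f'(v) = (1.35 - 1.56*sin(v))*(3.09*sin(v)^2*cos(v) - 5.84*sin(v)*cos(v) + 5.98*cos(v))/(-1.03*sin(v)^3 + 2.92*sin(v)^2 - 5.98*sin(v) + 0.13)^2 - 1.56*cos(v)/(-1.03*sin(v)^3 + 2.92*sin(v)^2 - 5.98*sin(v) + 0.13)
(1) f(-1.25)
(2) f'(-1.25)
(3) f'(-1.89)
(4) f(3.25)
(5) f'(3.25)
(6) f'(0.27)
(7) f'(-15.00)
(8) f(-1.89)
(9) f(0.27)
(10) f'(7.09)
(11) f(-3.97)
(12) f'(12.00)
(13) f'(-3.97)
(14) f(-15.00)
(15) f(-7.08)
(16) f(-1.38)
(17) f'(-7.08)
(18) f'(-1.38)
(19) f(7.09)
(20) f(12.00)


(1) = 0.30
(2) = 0.09
(3) = -0.09
(4) = 1.87
(5) = -13.30
(6) = 3.74
(7) = -0.44
(8) = 0.30
(9) = -0.73
(10) = 0.41
(11) = -0.06
(12) = 0.68
(13) = -0.39
(14) = 0.43
(15) = 0.39
(16) = 0.29
(17) = 0.34
(18) = 0.05
(19) = -0.07
(20) = 0.50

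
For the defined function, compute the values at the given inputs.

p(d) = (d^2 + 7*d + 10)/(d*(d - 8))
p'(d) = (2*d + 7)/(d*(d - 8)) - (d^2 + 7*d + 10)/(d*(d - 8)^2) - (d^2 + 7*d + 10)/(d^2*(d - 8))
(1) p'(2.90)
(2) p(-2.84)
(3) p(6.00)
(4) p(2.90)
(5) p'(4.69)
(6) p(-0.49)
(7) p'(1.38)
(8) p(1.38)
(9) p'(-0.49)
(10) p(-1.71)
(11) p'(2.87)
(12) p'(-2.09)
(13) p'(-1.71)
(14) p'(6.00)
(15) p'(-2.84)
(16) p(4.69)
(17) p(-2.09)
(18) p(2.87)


(1) = -0.48
(2) = -0.06
(3) = -7.33
(4) = -2.62
(5) = -1.43
(6) = 1.64
(7) = 0.29
(8) = -2.36
(9) = 4.98
(10) = 0.06
(11) = -0.47
(12) = 0.13
(13) = 0.26
(14) = -4.03
(15) = 0.02
(16) = -4.18
(17) = -0.01
(18) = -2.60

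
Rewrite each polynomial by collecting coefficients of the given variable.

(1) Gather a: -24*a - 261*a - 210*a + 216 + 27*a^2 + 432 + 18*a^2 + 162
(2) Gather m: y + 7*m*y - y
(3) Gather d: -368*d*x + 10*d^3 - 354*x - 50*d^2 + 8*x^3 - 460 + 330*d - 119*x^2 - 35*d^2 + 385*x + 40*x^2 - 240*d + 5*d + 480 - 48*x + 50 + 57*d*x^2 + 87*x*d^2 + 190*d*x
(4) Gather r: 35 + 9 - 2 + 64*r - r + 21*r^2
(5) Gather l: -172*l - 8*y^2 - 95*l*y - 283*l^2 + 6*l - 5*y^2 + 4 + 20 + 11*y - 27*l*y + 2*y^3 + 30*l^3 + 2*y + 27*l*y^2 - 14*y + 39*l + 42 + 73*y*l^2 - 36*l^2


(1) = 45*a^2 - 495*a + 810
(2) = 7*m*y
(3) = 10*d^3 + d^2*(87*x - 85) + d*(57*x^2 - 178*x + 95) + 8*x^3 - 79*x^2 - 17*x + 70
(4) = 21*r^2 + 63*r + 42
(5) = 30*l^3 + l^2*(73*y - 319) + l*(27*y^2 - 122*y - 127) + 2*y^3 - 13*y^2 - y + 66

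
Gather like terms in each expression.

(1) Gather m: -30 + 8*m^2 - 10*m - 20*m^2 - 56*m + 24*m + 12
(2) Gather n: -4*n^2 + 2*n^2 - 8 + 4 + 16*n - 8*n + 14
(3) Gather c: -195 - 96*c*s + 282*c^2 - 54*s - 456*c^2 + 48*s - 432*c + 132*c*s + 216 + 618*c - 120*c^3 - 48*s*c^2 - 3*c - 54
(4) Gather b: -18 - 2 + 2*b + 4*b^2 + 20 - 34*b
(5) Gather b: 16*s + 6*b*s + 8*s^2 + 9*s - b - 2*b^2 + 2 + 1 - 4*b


(1) = -12*m^2 - 42*m - 18
(2) = -2*n^2 + 8*n + 10
(3) = -120*c^3 + c^2*(-48*s - 174) + c*(36*s + 183) - 6*s - 33
(4) = 4*b^2 - 32*b
(5) = -2*b^2 + b*(6*s - 5) + 8*s^2 + 25*s + 3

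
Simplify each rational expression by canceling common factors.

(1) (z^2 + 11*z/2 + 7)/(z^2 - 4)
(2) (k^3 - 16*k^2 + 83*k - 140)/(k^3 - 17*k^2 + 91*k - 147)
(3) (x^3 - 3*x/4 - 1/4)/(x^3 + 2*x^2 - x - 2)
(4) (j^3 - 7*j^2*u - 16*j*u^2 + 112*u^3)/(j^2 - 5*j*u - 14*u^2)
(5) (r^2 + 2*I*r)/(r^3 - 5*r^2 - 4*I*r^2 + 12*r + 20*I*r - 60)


(1) = (2*z + 7)/(2*z - 4)
(2) = (k^2 - 9*k + 20)/(k^2 - 10*k + 21)
(3) = (4*x^2 + 4*x + 1)/(4*x^2 + 12*x + 8)
(4) = (j^2 - 16*u^2)/(j + 2*u)
(5) = r/(r^2 + r*(-5 - 6*I) + 30*I)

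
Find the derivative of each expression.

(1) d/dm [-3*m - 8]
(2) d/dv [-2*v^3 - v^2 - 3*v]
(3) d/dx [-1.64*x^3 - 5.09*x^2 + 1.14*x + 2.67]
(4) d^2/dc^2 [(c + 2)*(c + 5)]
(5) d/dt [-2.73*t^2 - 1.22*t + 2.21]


(1) = -3
(2) = -6*v^2 - 2*v - 3
(3) = -4.92*x^2 - 10.18*x + 1.14
(4) = 2
(5) = -5.46*t - 1.22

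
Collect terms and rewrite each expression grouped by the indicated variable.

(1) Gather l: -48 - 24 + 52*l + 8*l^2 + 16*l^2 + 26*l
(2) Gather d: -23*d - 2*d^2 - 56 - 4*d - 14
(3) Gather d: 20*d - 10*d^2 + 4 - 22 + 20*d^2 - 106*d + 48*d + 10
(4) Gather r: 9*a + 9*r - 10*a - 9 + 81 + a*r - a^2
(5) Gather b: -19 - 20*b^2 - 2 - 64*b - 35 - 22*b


(1) = 24*l^2 + 78*l - 72
(2) = -2*d^2 - 27*d - 70
(3) = 10*d^2 - 38*d - 8
(4) = -a^2 - a + r*(a + 9) + 72
(5) = -20*b^2 - 86*b - 56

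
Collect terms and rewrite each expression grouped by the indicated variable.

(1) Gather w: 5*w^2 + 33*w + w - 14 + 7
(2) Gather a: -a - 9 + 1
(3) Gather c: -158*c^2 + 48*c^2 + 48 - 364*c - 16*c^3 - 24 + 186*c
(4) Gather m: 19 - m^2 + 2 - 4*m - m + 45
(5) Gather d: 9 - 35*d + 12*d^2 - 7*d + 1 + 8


(1) = 5*w^2 + 34*w - 7
(2) = -a - 8
(3) = -16*c^3 - 110*c^2 - 178*c + 24
(4) = -m^2 - 5*m + 66
(5) = 12*d^2 - 42*d + 18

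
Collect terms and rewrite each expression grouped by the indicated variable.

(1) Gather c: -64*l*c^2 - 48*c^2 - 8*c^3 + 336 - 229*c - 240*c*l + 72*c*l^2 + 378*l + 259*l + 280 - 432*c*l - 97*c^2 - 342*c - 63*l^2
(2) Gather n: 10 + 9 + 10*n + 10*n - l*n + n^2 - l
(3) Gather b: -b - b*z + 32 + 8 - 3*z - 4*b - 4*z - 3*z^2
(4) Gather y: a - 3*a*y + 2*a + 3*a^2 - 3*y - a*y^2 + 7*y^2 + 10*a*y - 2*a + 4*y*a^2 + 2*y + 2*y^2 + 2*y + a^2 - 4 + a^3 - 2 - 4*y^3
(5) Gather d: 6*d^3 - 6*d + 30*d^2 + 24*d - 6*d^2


(1) = -8*c^3 + c^2*(-64*l - 145) + c*(72*l^2 - 672*l - 571) - 63*l^2 + 637*l + 616
(2) = -l + n^2 + n*(20 - l) + 19
(3) = b*(-z - 5) - 3*z^2 - 7*z + 40
(4) = a^3 + 4*a^2 + a - 4*y^3 + y^2*(9 - a) + y*(4*a^2 + 7*a + 1) - 6
(5) = 6*d^3 + 24*d^2 + 18*d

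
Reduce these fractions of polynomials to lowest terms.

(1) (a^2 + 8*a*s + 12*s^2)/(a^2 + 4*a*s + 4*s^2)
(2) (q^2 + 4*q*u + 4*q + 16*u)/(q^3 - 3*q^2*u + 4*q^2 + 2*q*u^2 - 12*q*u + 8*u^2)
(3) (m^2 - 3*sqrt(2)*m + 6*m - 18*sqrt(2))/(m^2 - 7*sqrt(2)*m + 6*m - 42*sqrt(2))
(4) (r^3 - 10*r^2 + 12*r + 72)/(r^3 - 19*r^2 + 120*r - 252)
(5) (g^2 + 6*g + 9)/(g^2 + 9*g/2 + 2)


(1) = (a + 6*s)/(a + 2*s)
(2) = (q + 4*u)/(q^2 - 3*q*u + 2*u^2)
(3) = (m - 3*sqrt(2))/(m - 7*sqrt(2))
(4) = (r + 2)/(r - 7)
(5) = (2*g^2 + 12*g + 18)/(2*g^2 + 9*g + 4)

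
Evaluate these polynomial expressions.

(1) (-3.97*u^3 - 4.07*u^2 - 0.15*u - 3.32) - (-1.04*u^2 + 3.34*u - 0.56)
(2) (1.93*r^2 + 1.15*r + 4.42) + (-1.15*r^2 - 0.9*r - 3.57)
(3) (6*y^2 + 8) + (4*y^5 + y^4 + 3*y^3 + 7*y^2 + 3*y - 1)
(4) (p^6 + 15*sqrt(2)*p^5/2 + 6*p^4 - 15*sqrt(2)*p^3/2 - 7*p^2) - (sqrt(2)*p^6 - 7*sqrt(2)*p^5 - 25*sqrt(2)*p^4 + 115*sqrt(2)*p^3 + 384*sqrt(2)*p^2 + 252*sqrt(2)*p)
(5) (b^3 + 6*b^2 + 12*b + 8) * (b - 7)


(1) = -3.97*u^3 - 3.03*u^2 - 3.49*u - 2.76
(2) = 0.78*r^2 + 0.25*r + 0.85
(3) = 4*y^5 + y^4 + 3*y^3 + 13*y^2 + 3*y + 7
(4) = -sqrt(2)*p^6 + p^6 + 29*sqrt(2)*p^5/2 + 6*p^4 + 25*sqrt(2)*p^4 - 245*sqrt(2)*p^3/2 - 384*sqrt(2)*p^2 - 7*p^2 - 252*sqrt(2)*p
(5) = b^4 - b^3 - 30*b^2 - 76*b - 56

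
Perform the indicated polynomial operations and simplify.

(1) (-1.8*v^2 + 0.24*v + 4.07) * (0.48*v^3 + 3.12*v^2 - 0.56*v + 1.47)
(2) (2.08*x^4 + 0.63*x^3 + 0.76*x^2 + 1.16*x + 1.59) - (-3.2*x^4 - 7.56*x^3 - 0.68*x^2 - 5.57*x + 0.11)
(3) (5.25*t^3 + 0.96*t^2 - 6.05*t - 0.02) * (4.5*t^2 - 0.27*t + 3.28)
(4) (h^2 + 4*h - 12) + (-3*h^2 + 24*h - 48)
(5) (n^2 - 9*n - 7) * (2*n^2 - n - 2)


(1) = -0.864*v^5 - 5.5008*v^4 + 3.7104*v^3 + 9.918*v^2 - 1.9264*v + 5.9829
(2) = 5.28*x^4 + 8.19*x^3 + 1.44*x^2 + 6.73*x + 1.48
(3) = 23.625*t^5 + 2.9025*t^4 - 10.2642*t^3 + 4.6923*t^2 - 19.8386*t - 0.0656
(4) = -2*h^2 + 28*h - 60
(5) = 2*n^4 - 19*n^3 - 7*n^2 + 25*n + 14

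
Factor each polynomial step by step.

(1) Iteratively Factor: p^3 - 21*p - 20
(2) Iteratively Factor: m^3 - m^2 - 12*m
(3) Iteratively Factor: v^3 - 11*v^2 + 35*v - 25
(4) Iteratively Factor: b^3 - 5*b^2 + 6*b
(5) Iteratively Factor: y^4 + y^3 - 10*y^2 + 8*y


(1) = (p + 4)*(p^2 - 4*p - 5) = (p - 5)*(p + 4)*(p + 1)
(2) = (m + 3)*(m^2 - 4*m) = m*(m + 3)*(m - 4)
(3) = (v - 5)*(v^2 - 6*v + 5) = (v - 5)^2*(v - 1)
(4) = (b - 2)*(b^2 - 3*b) = b*(b - 2)*(b - 3)
(5) = (y - 2)*(y^3 + 3*y^2 - 4*y) = (y - 2)*(y + 4)*(y^2 - y) = (y - 2)*(y - 1)*(y + 4)*(y)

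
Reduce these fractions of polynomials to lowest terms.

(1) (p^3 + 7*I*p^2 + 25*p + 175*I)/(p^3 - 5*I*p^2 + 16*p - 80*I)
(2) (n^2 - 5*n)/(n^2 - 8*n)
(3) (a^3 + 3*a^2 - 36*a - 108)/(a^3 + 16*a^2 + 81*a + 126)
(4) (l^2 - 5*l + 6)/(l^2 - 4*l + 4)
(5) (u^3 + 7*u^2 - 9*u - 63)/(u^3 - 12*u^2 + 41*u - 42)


(1) = (p^2 + 12*I*p - 35)/(p^2 + 16)
(2) = (n - 5)/(n - 8)
(3) = (a - 6)/(a + 7)
(4) = (l - 3)/(l - 2)
(5) = (u^2 + 10*u + 21)/(u^2 - 9*u + 14)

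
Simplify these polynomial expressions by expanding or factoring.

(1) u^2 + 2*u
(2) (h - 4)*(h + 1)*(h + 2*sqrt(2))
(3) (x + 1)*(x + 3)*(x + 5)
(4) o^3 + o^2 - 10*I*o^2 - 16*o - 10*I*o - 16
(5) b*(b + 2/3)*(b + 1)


(1) = u*(u + 2)
(2) = h^3 - 3*h^2 + 2*sqrt(2)*h^2 - 6*sqrt(2)*h - 4*h - 8*sqrt(2)
(3) = x^3 + 9*x^2 + 23*x + 15
(4) = (o + 1)*(o - 8*I)*(o - 2*I)
(5) = b^3 + 5*b^2/3 + 2*b/3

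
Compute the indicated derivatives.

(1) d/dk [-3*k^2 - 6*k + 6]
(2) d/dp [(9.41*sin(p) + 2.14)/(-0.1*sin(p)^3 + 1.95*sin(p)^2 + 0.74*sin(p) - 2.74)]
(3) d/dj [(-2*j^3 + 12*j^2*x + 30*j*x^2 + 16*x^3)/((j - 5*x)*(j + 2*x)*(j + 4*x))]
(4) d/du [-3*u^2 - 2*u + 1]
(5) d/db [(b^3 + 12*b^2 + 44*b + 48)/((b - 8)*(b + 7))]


(1) = -6*k - 6
(2) = (1.882*sin(p)^3 - 17.7075*sin(p)^2 - 8.346*sin(p) - 27.367)*cos(p)/(0.01*sin(p)^6 - 0.39*sin(p)^5 + 3.6545*sin(p)^4 + 3.434*sin(p)^3 - 10.1384*sin(p)^2 - 4.0552*sin(p) + 7.5076)
(3) = 2*x*(-7*j^4 + 14*j^3*x - 51*j^2*x^2 - 496*j*x^3 - 424*x^4)/(j^6 + 2*j^5*x - 43*j^4*x^2 - 124*j^3*x^3 + 404*j^2*x^4 + 1760*j*x^5 + 1600*x^6)
(4) = -6*u - 2
(5) = (b^4 - 2*b^3 - 224*b^2 - 1440*b - 2416)/(b^4 - 2*b^3 - 111*b^2 + 112*b + 3136)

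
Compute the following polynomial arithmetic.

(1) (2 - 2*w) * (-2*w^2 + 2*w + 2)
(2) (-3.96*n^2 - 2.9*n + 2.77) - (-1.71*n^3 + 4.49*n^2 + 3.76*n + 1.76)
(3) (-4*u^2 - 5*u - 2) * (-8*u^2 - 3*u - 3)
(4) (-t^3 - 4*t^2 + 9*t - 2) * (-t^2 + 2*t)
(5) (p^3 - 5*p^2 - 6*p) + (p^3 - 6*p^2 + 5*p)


(1) = 4*w^3 - 8*w^2 + 4
(2) = 1.71*n^3 - 8.45*n^2 - 6.66*n + 1.01
(3) = 32*u^4 + 52*u^3 + 43*u^2 + 21*u + 6
(4) = t^5 + 2*t^4 - 17*t^3 + 20*t^2 - 4*t
(5) = 2*p^3 - 11*p^2 - p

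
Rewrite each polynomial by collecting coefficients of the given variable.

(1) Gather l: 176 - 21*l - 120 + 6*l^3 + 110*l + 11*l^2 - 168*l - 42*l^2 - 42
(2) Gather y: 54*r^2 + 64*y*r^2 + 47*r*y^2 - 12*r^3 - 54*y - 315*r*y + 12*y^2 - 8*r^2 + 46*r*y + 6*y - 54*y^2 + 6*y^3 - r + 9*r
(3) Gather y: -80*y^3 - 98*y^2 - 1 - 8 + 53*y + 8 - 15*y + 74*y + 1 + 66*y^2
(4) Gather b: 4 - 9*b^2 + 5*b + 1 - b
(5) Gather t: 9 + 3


(1) = 6*l^3 - 31*l^2 - 79*l + 14
(2) = -12*r^3 + 46*r^2 + 8*r + 6*y^3 + y^2*(47*r - 42) + y*(64*r^2 - 269*r - 48)
(3) = -80*y^3 - 32*y^2 + 112*y
(4) = -9*b^2 + 4*b + 5
(5) = 12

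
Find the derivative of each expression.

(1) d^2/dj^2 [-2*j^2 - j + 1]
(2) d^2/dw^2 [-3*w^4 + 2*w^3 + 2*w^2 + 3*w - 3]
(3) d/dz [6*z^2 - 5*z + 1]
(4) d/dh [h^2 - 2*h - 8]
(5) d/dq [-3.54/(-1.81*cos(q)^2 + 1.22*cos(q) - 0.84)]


(1) = -4
(2) = -36*w^2 + 12*w + 4
(3) = 12*z - 5
(4) = 2*h - 2
(5) = (12.8148*cos(q) - 4.3188)*sin(q)/(1.81*cos(q)^2 - 1.22*cos(q) + 0.84)^2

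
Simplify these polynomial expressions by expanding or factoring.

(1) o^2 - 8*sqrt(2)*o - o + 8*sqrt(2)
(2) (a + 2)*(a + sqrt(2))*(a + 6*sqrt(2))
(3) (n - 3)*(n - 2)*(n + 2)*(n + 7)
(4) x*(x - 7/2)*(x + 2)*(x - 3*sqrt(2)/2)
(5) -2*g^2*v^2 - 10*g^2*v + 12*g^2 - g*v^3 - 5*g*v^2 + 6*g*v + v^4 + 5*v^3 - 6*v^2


(1) = (o - 1)*(o - 8*sqrt(2))
(2) = a^3 + 2*a^2 + 7*sqrt(2)*a^2 + 12*a + 14*sqrt(2)*a + 24
(3) = n^4 + 4*n^3 - 25*n^2 - 16*n + 84
(4) = x^4 - 3*sqrt(2)*x^3/2 - 3*x^3/2 - 7*x^2 + 9*sqrt(2)*x^2/4 + 21*sqrt(2)*x/2
(5) = (-2*g + v)*(g + v)*(v - 1)*(v + 6)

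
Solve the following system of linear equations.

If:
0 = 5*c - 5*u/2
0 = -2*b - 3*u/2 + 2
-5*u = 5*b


Then:
b = 4
c = -2
u = -4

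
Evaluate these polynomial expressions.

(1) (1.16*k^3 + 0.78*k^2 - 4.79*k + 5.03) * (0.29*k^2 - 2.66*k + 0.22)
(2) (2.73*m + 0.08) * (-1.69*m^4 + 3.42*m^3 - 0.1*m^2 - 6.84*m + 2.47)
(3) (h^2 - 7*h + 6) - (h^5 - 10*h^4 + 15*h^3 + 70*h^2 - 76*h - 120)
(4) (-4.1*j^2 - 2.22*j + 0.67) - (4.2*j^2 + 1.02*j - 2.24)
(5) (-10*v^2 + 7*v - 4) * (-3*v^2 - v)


(1) = 0.3364*k^5 - 2.8594*k^4 - 3.2087*k^3 + 14.3717*k^2 - 14.4336*k + 1.1066
(2) = -4.6137*m^5 + 9.2014*m^4 + 0.0006*m^3 - 18.6812*m^2 + 6.1959*m + 0.1976
(3) = -h^5 + 10*h^4 - 15*h^3 - 69*h^2 + 69*h + 126
(4) = -8.3*j^2 - 3.24*j + 2.91
(5) = 30*v^4 - 11*v^3 + 5*v^2 + 4*v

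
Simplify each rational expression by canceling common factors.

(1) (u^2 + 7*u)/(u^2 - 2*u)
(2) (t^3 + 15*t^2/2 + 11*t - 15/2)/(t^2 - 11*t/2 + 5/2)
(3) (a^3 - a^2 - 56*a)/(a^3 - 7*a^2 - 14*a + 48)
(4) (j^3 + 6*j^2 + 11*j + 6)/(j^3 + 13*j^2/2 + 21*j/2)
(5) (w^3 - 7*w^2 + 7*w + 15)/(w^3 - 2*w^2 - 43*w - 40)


(1) = (u + 7)/(u - 2)
(2) = (t^2 + 8*t + 15)/(t - 5)
(3) = (a^2 + 7*a)/(a^2 + a - 6)
(4) = (2*j^2 + 6*j + 4)/(2*j^2 + 7*j)
(5) = (w^2 - 8*w + 15)/(w^2 - 3*w - 40)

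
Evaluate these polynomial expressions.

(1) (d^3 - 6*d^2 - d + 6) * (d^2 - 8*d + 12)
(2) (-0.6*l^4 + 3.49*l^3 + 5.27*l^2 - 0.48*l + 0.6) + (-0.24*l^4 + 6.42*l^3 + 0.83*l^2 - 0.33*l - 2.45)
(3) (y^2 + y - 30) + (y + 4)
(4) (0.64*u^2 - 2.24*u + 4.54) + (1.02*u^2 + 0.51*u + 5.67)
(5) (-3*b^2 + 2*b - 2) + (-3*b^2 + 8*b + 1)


(1) = d^5 - 14*d^4 + 59*d^3 - 58*d^2 - 60*d + 72
(2) = -0.84*l^4 + 9.91*l^3 + 6.1*l^2 - 0.81*l - 1.85
(3) = y^2 + 2*y - 26
(4) = 1.66*u^2 - 1.73*u + 10.21
(5) = -6*b^2 + 10*b - 1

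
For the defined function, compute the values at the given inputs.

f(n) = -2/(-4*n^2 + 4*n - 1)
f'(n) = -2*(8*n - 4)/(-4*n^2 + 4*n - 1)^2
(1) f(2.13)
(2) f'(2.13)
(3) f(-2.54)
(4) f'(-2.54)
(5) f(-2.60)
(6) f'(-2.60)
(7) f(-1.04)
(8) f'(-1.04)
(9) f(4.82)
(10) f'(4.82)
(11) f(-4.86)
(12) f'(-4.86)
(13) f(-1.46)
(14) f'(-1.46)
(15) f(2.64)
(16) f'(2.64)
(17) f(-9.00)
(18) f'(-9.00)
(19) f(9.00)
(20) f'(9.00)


(1) = 0.19
(2) = -0.23
(3) = 0.05
(4) = 0.04
(5) = 0.05
(6) = 0.03
(7) = 0.21
(8) = 0.27
(9) = 0.03
(10) = -0.01
(11) = 0.02
(12) = 0.01
(13) = 0.13
(14) = 0.13
(15) = 0.11
(16) = -0.10
(17) = 0.01
(18) = 0.00
(19) = 0.01
(20) = -0.00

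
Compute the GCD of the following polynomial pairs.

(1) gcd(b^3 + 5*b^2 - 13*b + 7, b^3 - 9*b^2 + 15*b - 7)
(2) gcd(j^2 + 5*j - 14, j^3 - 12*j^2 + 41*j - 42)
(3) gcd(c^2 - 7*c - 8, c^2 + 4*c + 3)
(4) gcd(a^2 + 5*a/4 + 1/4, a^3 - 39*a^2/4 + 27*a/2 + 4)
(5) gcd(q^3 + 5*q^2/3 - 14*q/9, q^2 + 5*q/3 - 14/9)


(1) = gcd((b - 1)^2*(b + 7), (b - 7)*(b - 1)^2) = b^2 - 2*b + 1
(2) = gcd((j - 2)*(j + 7), (j - 7)*(j - 3)*(j - 2)) = j - 2
(3) = gcd((c - 8)*(c + 1), (c + 1)*(c + 3)) = c + 1
(4) = gcd((a + 1/4)*(a + 1), (a - 8)*(a - 2)*(a + 1/4)) = a + 1/4
(5) = q^2 + 5*q/3 - 14/9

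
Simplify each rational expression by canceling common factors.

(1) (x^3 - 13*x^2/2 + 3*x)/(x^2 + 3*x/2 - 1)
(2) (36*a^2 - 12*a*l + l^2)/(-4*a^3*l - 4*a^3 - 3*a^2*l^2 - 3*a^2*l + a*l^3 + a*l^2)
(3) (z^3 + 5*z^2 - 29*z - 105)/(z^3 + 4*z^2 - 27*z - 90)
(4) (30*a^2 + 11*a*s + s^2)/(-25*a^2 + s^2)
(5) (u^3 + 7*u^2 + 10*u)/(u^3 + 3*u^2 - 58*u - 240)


(1) = (x^2 - 6*x)/(x + 2)
(2) = (-36*a^2 + 12*a*l - l^2)/(4*a^3*l + 4*a^3 + 3*a^2*l^2 + 3*a^2*l - a*l^3 - a*l^2)
(3) = (z + 7)/(z + 6)
(4) = (6*a + s)/(-5*a + s)
(5) = (u^2 + 2*u)/(u^2 - 2*u - 48)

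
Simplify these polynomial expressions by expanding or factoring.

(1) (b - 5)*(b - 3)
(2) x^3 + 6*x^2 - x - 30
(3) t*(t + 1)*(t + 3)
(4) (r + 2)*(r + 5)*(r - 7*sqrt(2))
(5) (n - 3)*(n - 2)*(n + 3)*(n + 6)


(1) = b^2 - 8*b + 15
(2) = (x - 2)*(x + 3)*(x + 5)
(3) = t^3 + 4*t^2 + 3*t
(4) = r^3 - 7*sqrt(2)*r^2 + 7*r^2 - 49*sqrt(2)*r + 10*r - 70*sqrt(2)
(5) = n^4 + 4*n^3 - 21*n^2 - 36*n + 108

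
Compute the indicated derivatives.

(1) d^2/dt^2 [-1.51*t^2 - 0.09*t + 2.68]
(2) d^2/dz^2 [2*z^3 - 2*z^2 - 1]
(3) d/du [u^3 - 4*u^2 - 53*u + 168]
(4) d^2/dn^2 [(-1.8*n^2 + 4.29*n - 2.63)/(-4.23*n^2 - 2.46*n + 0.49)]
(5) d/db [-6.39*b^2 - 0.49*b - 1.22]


(1) = -3.02000000000000
(2) = 12*z - 4
(3) = 3*u^2 - 8*u - 53
(4) = (-190.981962*n^3 + 304.735122*n^2 + 110.852226*n + 33.255846)/(75.686967*n^6 + 132.049602*n^5 + 50.492241*n^4 - 15.706116*n^3 - 5.848983*n^2 + 1.771938*n - 0.117649)
(5) = -12.78*b - 0.49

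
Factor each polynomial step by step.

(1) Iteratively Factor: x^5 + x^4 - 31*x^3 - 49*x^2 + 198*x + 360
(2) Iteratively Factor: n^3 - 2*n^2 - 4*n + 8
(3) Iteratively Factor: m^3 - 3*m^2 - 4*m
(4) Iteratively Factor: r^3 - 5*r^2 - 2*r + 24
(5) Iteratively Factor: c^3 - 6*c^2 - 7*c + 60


(1) = (x + 4)*(x^4 - 3*x^3 - 19*x^2 + 27*x + 90) = (x - 5)*(x + 4)*(x^3 + 2*x^2 - 9*x - 18) = (x - 5)*(x + 2)*(x + 4)*(x^2 - 9) = (x - 5)*(x + 2)*(x + 3)*(x + 4)*(x - 3)
(2) = (n - 2)*(n^2 - 4) = (n - 2)^2*(n + 2)
(3) = (m + 1)*(m^2 - 4*m) = m*(m + 1)*(m - 4)
(4) = (r + 2)*(r^2 - 7*r + 12) = (r - 4)*(r + 2)*(r - 3)
(5) = (c + 3)*(c^2 - 9*c + 20) = (c - 5)*(c + 3)*(c - 4)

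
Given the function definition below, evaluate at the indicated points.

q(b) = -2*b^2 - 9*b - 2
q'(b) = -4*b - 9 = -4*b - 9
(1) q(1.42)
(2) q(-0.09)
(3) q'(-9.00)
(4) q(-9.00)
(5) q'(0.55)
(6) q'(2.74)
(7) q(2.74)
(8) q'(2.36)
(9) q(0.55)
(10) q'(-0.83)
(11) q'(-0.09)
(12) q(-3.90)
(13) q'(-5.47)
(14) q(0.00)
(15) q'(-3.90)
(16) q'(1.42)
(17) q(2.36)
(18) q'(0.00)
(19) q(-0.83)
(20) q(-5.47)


(1) = -18.81
(2) = -1.21
(3) = 27.00
(4) = -83.00
(5) = -11.20
(6) = -19.96
(7) = -41.68
(8) = -18.44
(9) = -7.56
(10) = -5.68
(11) = -8.64
(12) = 2.68
(13) = 12.88
(14) = -2.00
(15) = 6.60
(16) = -14.68
(17) = -34.38
(18) = -9.00
(19) = 4.09
(20) = -12.61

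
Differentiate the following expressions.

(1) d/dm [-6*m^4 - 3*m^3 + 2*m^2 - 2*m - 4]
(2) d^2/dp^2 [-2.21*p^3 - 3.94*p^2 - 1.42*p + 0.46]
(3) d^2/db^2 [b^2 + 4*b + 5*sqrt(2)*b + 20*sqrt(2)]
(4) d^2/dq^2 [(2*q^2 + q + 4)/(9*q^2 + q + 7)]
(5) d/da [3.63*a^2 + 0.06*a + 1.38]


(1) = -24*m^3 - 9*m^2 + 4*m - 2
(2) = -13.26*p - 7.88
(3) = 2
(4) = 2*(63*q^3 + 594*q^2 - 81*q - 157)/(729*q^6 + 243*q^5 + 1728*q^4 + 379*q^3 + 1344*q^2 + 147*q + 343)
(5) = 7.26*a + 0.06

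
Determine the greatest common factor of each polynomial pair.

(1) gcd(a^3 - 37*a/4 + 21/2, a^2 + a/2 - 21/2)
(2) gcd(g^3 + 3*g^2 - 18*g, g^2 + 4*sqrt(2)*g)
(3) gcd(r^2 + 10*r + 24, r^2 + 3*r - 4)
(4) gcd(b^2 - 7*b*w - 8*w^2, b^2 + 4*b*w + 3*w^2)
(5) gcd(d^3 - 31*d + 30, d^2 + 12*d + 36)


(1) = gcd((a - 2)*(a - 3/2)*(a + 7/2), (a - 3)*(a + 7/2)) = a + 7/2
(2) = gcd(g*(g - 3)*(g + 6), g*(g + 4*sqrt(2))) = g
(3) = r + 4
(4) = b + w
(5) = d + 6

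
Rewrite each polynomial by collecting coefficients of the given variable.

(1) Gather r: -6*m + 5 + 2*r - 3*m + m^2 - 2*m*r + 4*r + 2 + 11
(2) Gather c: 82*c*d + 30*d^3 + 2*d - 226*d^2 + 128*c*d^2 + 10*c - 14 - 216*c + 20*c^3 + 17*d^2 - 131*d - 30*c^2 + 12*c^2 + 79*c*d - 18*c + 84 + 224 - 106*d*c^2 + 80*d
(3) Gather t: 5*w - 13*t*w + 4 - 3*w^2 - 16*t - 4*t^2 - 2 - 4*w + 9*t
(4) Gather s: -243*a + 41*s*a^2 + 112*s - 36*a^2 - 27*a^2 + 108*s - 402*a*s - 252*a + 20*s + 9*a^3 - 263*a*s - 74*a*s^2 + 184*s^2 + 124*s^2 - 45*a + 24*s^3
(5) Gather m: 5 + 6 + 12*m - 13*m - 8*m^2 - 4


(1) = m^2 - 9*m + r*(6 - 2*m) + 18
(2) = 20*c^3 + c^2*(-106*d - 18) + c*(128*d^2 + 161*d - 224) + 30*d^3 - 209*d^2 - 49*d + 294
(3) = -4*t^2 + t*(-13*w - 7) - 3*w^2 + w + 2
(4) = 9*a^3 - 63*a^2 - 540*a + 24*s^3 + s^2*(308 - 74*a) + s*(41*a^2 - 665*a + 240)
(5) = -8*m^2 - m + 7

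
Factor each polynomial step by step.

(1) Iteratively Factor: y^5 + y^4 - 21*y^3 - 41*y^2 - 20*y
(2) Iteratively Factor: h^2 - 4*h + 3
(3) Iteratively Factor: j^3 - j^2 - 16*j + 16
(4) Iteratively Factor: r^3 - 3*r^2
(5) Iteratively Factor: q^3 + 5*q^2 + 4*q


(1) = (y - 5)*(y^4 + 6*y^3 + 9*y^2 + 4*y) = (y - 5)*(y + 4)*(y^3 + 2*y^2 + y) = (y - 5)*(y + 1)*(y + 4)*(y^2 + y) = y*(y - 5)*(y + 1)*(y + 4)*(y + 1)
(2) = (h - 3)*(h - 1)
(3) = (j - 1)*(j^2 - 16) = (j - 4)*(j - 1)*(j + 4)
(4) = (r)*(r^2 - 3*r) = r*(r - 3)*(r)
(5) = (q + 4)*(q^2 + q) = (q + 1)*(q + 4)*(q)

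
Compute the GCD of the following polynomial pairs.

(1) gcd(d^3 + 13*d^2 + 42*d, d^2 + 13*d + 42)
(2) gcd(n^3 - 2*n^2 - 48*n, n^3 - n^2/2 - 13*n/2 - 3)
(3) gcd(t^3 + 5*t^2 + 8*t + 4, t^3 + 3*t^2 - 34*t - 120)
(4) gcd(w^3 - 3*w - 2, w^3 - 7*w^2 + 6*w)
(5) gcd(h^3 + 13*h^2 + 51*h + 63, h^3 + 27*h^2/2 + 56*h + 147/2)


(1) = d^2 + 13*d + 42
(2) = gcd(n*(n - 8)*(n + 6), (n - 3)*(n + 1/2)*(n + 2)) = 1
(3) = gcd((t + 1)*(t + 2)^2, (t - 6)*(t + 4)*(t + 5)) = 1
(4) = 1
(5) = gcd((h + 3)^2*(h + 7), (h + 3)*(h + 7/2)*(h + 7)) = h^2 + 10*h + 21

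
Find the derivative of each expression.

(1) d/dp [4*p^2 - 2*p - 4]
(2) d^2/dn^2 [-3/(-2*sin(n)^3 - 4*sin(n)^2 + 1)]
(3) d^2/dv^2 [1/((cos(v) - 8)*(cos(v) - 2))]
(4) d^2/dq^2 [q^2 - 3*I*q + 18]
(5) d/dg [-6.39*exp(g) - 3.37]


(1) = 8*p - 2
(2) = 6*(-18*sin(n)^6 - 44*sin(n)^5 - 8*sin(n)^4 + 55*sin(n)^3 + 40*sin(n)^2 + 6*sin(n) + 4)/(2*sin(n)^3 + 4*sin(n)^2 - 1)^3
(3) = (-4*sin(v)^4 + 38*sin(v)^2 - 395*cos(v)/2 + 15*cos(3*v)/2 + 134)/((cos(v) - 8)^3*(cos(v) - 2)^3)
(4) = 2
(5) = -6.39*exp(g)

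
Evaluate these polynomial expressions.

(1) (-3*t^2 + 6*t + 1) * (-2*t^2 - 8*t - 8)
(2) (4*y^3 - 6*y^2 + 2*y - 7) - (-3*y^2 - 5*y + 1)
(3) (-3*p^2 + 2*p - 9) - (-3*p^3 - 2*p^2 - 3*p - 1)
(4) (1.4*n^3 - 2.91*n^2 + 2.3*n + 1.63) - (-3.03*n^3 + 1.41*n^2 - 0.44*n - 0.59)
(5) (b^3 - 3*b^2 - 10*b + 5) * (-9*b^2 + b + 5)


(1) = 6*t^4 + 12*t^3 - 26*t^2 - 56*t - 8
(2) = 4*y^3 - 3*y^2 + 7*y - 8
(3) = 3*p^3 - p^2 + 5*p - 8
(4) = 4.43*n^3 - 4.32*n^2 + 2.74*n + 2.22
(5) = -9*b^5 + 28*b^4 + 92*b^3 - 70*b^2 - 45*b + 25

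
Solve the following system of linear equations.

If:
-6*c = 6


Then:
c = -1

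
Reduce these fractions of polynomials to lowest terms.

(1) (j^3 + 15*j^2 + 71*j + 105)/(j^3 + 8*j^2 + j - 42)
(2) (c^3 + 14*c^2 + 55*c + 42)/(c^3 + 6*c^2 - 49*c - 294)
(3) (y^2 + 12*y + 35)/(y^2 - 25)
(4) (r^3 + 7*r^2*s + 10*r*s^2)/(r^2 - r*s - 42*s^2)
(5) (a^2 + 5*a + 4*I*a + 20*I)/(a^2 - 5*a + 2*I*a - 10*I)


(1) = (j + 5)/(j - 2)
(2) = (c + 1)/(c - 7)
(3) = (y + 7)/(y - 5)
(4) = (r^3 + 7*r^2*s + 10*r*s^2)/(r^2 - r*s - 42*s^2)
(5) = (a^2 + a*(5 + 4*I) + 20*I)/(a^2 + a*(-5 + 2*I) - 10*I)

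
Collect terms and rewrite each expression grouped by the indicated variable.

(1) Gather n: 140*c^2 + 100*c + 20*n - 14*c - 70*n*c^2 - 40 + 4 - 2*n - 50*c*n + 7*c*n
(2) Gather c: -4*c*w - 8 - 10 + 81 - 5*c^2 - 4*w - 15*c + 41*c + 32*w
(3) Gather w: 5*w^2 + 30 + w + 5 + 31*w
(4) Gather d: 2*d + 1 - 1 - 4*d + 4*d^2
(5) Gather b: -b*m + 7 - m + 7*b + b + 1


(1) = 140*c^2 + 86*c + n*(-70*c^2 - 43*c + 18) - 36
(2) = -5*c^2 + c*(26 - 4*w) + 28*w + 63
(3) = 5*w^2 + 32*w + 35
(4) = 4*d^2 - 2*d
(5) = b*(8 - m) - m + 8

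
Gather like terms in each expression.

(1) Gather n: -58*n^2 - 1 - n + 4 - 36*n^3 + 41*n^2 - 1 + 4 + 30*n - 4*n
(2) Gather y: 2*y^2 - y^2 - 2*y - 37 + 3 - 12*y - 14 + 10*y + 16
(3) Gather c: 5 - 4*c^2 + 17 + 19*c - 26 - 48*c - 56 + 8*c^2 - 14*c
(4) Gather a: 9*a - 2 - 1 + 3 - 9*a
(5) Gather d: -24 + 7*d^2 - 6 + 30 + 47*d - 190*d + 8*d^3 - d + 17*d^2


(1) = -36*n^3 - 17*n^2 + 25*n + 6
(2) = y^2 - 4*y - 32
(3) = 4*c^2 - 43*c - 60
(4) = 0
(5) = 8*d^3 + 24*d^2 - 144*d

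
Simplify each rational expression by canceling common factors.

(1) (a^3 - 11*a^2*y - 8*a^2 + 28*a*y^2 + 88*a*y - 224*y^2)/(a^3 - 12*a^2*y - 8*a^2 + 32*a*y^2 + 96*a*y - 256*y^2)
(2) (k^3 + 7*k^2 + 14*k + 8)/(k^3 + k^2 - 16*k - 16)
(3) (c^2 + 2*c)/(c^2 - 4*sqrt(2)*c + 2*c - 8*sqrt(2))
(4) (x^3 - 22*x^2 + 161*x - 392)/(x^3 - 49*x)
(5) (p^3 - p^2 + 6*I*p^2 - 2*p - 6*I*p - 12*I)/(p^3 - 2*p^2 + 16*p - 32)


(1) = (-a + 7*y)/(-a + 8*y)
(2) = (k + 2)/(k - 4)
(3) = c/(c - 4*sqrt(2))
(4) = (x^2 - 15*x + 56)/(x^2 + 7*x)
(5) = (p^2 + p*(1 + 6*I) + 6*I)/(p^2 + 16)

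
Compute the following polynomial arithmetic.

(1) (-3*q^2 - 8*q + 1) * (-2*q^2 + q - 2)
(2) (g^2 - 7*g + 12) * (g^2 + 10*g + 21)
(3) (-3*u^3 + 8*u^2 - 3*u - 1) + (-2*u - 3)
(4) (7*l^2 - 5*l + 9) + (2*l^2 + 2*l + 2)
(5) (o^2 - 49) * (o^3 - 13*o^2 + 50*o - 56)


(1) = 6*q^4 + 13*q^3 - 4*q^2 + 17*q - 2
(2) = g^4 + 3*g^3 - 37*g^2 - 27*g + 252
(3) = -3*u^3 + 8*u^2 - 5*u - 4
(4) = 9*l^2 - 3*l + 11
(5) = o^5 - 13*o^4 + o^3 + 581*o^2 - 2450*o + 2744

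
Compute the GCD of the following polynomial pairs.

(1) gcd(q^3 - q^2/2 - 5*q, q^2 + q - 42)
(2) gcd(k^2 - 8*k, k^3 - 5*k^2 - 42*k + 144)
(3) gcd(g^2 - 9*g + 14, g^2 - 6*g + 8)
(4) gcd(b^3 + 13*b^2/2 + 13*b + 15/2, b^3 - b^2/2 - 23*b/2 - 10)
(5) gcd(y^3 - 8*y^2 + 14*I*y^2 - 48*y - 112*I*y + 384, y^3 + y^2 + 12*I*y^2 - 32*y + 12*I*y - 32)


(1) = 1
(2) = gcd(k*(k - 8), (k - 8)*(k - 3)*(k + 6)) = k - 8
(3) = gcd((g - 7)*(g - 2), (g - 4)*(g - 2)) = g - 2
(4) = gcd((b + 1)*(b + 5/2)*(b + 3), (b - 4)*(b + 1)*(b + 5/2)) = b^2 + 7*b/2 + 5/2
(5) = y + 8*I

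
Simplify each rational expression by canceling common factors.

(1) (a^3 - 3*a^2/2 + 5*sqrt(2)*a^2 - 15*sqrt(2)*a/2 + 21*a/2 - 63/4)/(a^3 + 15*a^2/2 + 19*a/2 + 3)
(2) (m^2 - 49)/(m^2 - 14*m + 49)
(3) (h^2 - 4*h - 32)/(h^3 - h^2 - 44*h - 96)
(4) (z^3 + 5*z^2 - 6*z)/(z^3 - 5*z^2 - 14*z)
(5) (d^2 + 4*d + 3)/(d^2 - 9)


(1) = (8*a^3 + a^2*(-12 + 40*sqrt(2)) + a*(84 - 60*sqrt(2)) - 126)/(8*a^3 + 60*a^2 + 76*a + 24)
(2) = (m + 7)/(m - 7)
(3) = 1/(h + 3)
(4) = (z^2 + 5*z - 6)/(z^2 - 5*z - 14)
(5) = (d + 1)/(d - 3)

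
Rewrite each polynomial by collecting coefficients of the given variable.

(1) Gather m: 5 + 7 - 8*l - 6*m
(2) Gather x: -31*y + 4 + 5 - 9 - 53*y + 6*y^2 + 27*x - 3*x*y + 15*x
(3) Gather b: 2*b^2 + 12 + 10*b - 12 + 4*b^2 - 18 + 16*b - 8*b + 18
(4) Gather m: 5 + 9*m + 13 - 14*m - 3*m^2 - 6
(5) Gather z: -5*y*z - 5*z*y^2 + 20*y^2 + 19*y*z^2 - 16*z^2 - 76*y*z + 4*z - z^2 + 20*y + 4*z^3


(1) = -8*l - 6*m + 12
(2) = x*(42 - 3*y) + 6*y^2 - 84*y
(3) = 6*b^2 + 18*b
(4) = -3*m^2 - 5*m + 12
(5) = 20*y^2 + 20*y + 4*z^3 + z^2*(19*y - 17) + z*(-5*y^2 - 81*y + 4)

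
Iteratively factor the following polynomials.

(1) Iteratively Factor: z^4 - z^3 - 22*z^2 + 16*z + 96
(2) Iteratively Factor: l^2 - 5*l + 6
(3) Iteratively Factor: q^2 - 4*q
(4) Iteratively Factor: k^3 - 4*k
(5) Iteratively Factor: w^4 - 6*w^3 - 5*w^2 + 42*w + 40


(1) = (z + 2)*(z^3 - 3*z^2 - 16*z + 48) = (z - 3)*(z + 2)*(z^2 - 16) = (z - 3)*(z + 2)*(z + 4)*(z - 4)
(2) = (l - 3)*(l - 2)
(3) = (q)*(q - 4)
(4) = (k)*(k^2 - 4) = k*(k + 2)*(k - 2)
(5) = (w - 5)*(w^3 - w^2 - 10*w - 8) = (w - 5)*(w + 1)*(w^2 - 2*w - 8) = (w - 5)*(w + 1)*(w + 2)*(w - 4)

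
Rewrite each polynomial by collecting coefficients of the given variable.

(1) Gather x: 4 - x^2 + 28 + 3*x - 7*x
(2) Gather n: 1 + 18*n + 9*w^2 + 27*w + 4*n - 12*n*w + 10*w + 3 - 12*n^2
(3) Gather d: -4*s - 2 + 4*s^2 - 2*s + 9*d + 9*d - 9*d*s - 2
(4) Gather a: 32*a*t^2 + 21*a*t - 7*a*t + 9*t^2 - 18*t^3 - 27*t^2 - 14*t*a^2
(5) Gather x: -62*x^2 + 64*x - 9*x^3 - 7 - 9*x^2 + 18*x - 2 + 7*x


(1) = -x^2 - 4*x + 32
(2) = -12*n^2 + n*(22 - 12*w) + 9*w^2 + 37*w + 4
(3) = d*(18 - 9*s) + 4*s^2 - 6*s - 4
(4) = -14*a^2*t + a*(32*t^2 + 14*t) - 18*t^3 - 18*t^2
(5) = -9*x^3 - 71*x^2 + 89*x - 9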